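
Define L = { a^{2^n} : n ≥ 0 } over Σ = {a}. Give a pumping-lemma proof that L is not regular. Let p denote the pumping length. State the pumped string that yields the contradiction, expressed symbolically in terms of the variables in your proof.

a^{2^p+k}

Assume L is regular; let p be its pumping constant.
Take w = a^{2^p} ∈ L with |w| = 2^p ≥ p.
Write w = xyz as guaranteed by the lemma, with |xy| ≤ p and y is nonempty.
Then y = a^k for some k with 1 ≤ k ≤ p.
Pump with i = 2: xy^2z = a^{2^p+k}. Since 1 ≤ k ≤ p < 2^p, we have 2^p < 2^p+k < 2^{p+1}, so 2^p+k is not a power of 2. So xy^2z ∉ L.
Contradiction. Therefore L is not regular.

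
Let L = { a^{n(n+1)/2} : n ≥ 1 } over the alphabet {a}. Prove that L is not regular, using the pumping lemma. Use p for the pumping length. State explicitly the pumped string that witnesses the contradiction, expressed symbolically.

a^{p(p+1)/2+k}

Suppose for contradiction that L is regular, and let p be the pumping length.
Take w = a^{p(p+1)/2} ∈ L with |w| = p(p+1)/2 ≥ p.
Write w = xyz as guaranteed by the lemma, with |xy| ≤ p and |y| > 0.
Then y = a^k for some k with 1 ≤ k ≤ p.
Pump with i = 2: xy^2z = a^{p(p+1)/2+k}. Since 1 ≤ k ≤ p, p(p+1)/2 < p(p+1)/2+k ≤ p(p+1)/2+p < (p+1)(p+2)/2, so p(p+1)/2+k is strictly between consecutive triangular numbers. So xy^2z ∉ L.
This is a contradiction; hence L is not regular.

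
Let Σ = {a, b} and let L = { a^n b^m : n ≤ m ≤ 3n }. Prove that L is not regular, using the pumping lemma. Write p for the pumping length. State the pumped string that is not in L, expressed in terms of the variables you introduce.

a^{p+k} b^p

Suppose for contradiction that L is regular, and let p be the pumping length.
Take w = a^p b^p ∈ L (since p ≤ p ≤ 3p), with |w| = 2p ≥ p.
By the pumping lemma, w = xyz with |xy| ≤ p and |y| > 0.
The first p characters of w are a's, so xy (and hence y) consists only of a's. Write y = a^k, 1 ≤ k ≤ p.
Pump with i = 2: xy^2z = a^{p+k} b^p. Now n = p+k > p = m, so the condition n ≤ m fails. Thus xy^2z ∉ L.
This contradicts the pumping lemma, so L is not regular.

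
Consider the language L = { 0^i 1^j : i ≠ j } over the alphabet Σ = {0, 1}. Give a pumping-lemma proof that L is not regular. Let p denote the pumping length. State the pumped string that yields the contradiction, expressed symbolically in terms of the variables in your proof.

0^{p+p!} 1^{p+p!}

Toward a contradiction, assume L is regular with pumping length p.
Choose w = 0^p 1^{p+p!}. Since p ≠ p+p!, w ∈ L; and |w| ≥ p.
By the pumping lemma, w = xyz with |xy| ≤ p and |y| ≥ 1.
Since the first p symbols of w are all 0's and |xy| ≤ p, y lies entirely in the leading 0-block: y = 0^k for some k with 1 ≤ k ≤ p.
Since 1 ≤ k ≤ p, k divides p!; set t = 1 + p!/k. Then xy^t z has p + (p!/k)·k = p + p! copies of 0. Now the 0-count equals the 1-count, so i ≠ j fails. So xy^t z = 0^{p+p!} 1^{p+p!} ∉ L.
Contradiction. Therefore L is not regular.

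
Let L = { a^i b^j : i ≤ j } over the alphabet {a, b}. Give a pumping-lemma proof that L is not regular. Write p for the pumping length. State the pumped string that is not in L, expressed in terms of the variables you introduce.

a^{p+k} b^p

Toward a contradiction, assume L is regular with pumping length p.
Choose w = a^p b^p ∈ L, with |w| = 2p ≥ p.
Write w = xyz as guaranteed by the lemma, with |xy| ≤ p and |y| > 0.
Since the first p symbols of w are all a's and |xy| ≤ p, y lies entirely in the leading a-block: y = a^k for some k with 1 ≤ k ≤ p.
Consider xy^2z = a^{p+k} b^p. Since k ≥ 1, the a-count p+k exceeds the b-count p, so i ≤ j fails; thus xy^2z ∉ L.
This contradicts the pumping lemma, so L is not regular.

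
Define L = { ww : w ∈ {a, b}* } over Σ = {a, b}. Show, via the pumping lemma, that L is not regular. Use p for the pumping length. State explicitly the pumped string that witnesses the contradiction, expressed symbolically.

a^{p+k} b^p a^p b^p

Toward a contradiction, assume L is regular with pumping length p.
Take w = a^p b^p a^p b^p = uu where u = a^pb^p; then w ∈ L and |w| = 4p ≥ p.
The pumping lemma gives a decomposition w = xyz where |xy| ≤ p and |y| > 0.
The first p characters of w are a's, so xy (and hence y) consists only of a's. Write y = a^k, 1 ≤ k ≤ p.
Pump with i = 2: xy^2z = a^{p+k} b^p a^p b^p, of length 4p+k. Suppose this equals vv. The string starts with a and ends with b, so v does too; thus the boundary between the two copies of v is a b→a transition. There is exactly one such transition, at position 2p+k, so |v| = 2p+k and |vv| = 4p+2k ≠ 4p+k since k ≥ 1. So xy^2z ∉ L.
Contradiction. Therefore L is not regular.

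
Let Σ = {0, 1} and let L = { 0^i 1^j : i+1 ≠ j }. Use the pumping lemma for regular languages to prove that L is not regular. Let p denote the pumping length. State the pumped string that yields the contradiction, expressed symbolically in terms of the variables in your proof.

0^{p+p!} 1^{p+p!+1}

Assume L is regular; let p be its pumping constant.
Choose w = 0^p 1^{p+p!+1}. Since p ≠ (p+p!+1)-1 = p+p!, w ∈ L; and |w| ≥ p.
The pumping lemma gives a decomposition w = xyz where |xy| ≤ p and |y| ≥ 1.
Since the first p symbols of w are all 0's and |xy| ≤ p, y lies entirely in the leading 0-block: y = 0^k for some k with 1 ≤ k ≤ p.
Since 1 ≤ k ≤ p, k divides p!; set t = 1 + p!/k. Then xy^t z has p + (p!/k)·k = p + p! copies of 0. Now the 0-count is p+p! and (1-count)-1 = (p+p!+1)-1 = p+p!, so i+1 ≠ j fails. So xy^t z = 0^{p+p!} 1^{p+p!+1} ∉ L.
Contradiction. Therefore L is not regular.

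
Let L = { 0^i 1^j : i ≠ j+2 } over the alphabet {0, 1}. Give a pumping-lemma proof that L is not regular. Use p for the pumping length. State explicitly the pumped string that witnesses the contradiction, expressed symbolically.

Assume L is regular; let p be its pumping constant.
Choose w = 0^p 1^{p+p!-2}. Since p ≠ (p+p!-2)+2 = p+p!, w ∈ L; and |w| ≥ p.
By the pumping lemma, w = xyz with |xy| ≤ p and |y| > 0.
The first p characters of w are 0's, so xy (and hence y) consists only of 0's. Write y = 0^k, 1 ≤ k ≤ p.
Since 1 ≤ k ≤ p, k divides p!; set t = 1 + p!/k. Then xy^t z has p + (p!/k)·k = p + p! copies of 0. Now the 0-count is p+p! and (1-count)+2 = (p+p!-2)+2 = p+p!, so i ≠ j+2 fails. So xy^t z = 0^{p+p!} 1^{p+p!-2} ∉ L.
This is a contradiction; hence L is not regular.

0^{p+p!} 1^{p+p!-2}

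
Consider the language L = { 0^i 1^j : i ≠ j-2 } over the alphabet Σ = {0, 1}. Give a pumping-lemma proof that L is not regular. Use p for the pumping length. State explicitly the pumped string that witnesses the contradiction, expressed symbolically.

Toward a contradiction, assume L is regular with pumping length p.
Choose w = 0^p 1^{p+p!+2}. Since p ≠ (p+p!+2)-2 = p+p!, w ∈ L; and |w| ≥ p.
By the pumping lemma, w = xyz with |xy| ≤ p and y is nonempty.
Since the first p symbols of w are all 0's and |xy| ≤ p, y lies entirely in the leading 0-block: y = 0^k for some k with 1 ≤ k ≤ p.
Since 1 ≤ k ≤ p, k divides p!; set t = 1 + p!/k. Then xy^t z has p + (p!/k)·k = p + p! copies of 0. Now the 0-count is p+p! and (1-count)-2 = (p+p!+2)-2 = p+p!, so i ≠ j-2 fails. So xy^t z = 0^{p+p!} 1^{p+p!+2} ∉ L.
This contradicts the pumping lemma, so L is not regular.

0^{p+p!} 1^{p+p!+2}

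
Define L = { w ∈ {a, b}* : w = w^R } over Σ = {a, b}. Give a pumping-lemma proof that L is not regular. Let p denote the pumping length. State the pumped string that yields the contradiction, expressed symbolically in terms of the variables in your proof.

a^{p+k} b a^p

Assume L is regular. Let p be the pumping length given by the pumping lemma.
Take w = a^p b a^p, a palindrome of length 2p+1 ≥ p.
By the pumping lemma, w = xyz with |xy| ≤ p and y is nonempty.
The first p characters of w are a's, so xy (and hence y) consists only of a's. Write y = a^k, 1 ≤ k ≤ p.
Pump with i = 2: xy^2z = a^{p+k} b a^p. Its reverse is a^p b a^{p+k}, which differs from xy^2z since k ≥ 1. So xy^2z is not a palindrome and xy^2z ∉ L.
This contradicts the pumping lemma, so L is not regular.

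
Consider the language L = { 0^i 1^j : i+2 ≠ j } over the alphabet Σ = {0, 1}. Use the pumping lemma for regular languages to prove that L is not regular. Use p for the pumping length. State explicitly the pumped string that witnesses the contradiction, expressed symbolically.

Toward a contradiction, assume L is regular with pumping length p.
Choose w = 0^p 1^{p+p!+2}. Since p ≠ (p+p!+2)-2 = p+p!, w ∈ L; and |w| ≥ p.
Write w = xyz as guaranteed by the lemma, with |xy| ≤ p and |y| ≥ 1.
Since the first p symbols of w are all 0's and |xy| ≤ p, y lies entirely in the leading 0-block: y = 0^k for some k with 1 ≤ k ≤ p.
Since 1 ≤ k ≤ p, k divides p!; set t = 1 + p!/k. Then xy^t z has p + (p!/k)·k = p + p! copies of 0. Now the 0-count is p+p! and (1-count)-2 = (p+p!+2)-2 = p+p!, so i+2 ≠ j fails. So xy^t z = 0^{p+p!} 1^{p+p!+2} ∉ L.
This is a contradiction; hence L is not regular.

0^{p+p!} 1^{p+p!+2}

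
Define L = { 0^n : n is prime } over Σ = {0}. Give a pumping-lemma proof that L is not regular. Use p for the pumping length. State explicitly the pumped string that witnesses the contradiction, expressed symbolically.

0^{q(1+k)}

Suppose for contradiction that L is regular, and let p be the pumping length.
Let q be a prime with q ≥ p+2 (infinitely many primes exist), and take w = 0^q ∈ L with |w| = q ≥ p.
Write w = xyz as guaranteed by the lemma, with |xy| ≤ p and y is nonempty.
Then y = 0^k for some k with 1 ≤ k ≤ p.
Since 1 ≤ k ≤ p, |xz| = q-k. Pump with i = q+1: |xy^{q+1}z| = (q-k)+(q+1)k = q+qk = q(1+k), which is composite (both factors ≥ 2). So xy^{q+1}z = 0^{q(1+k)} ∉ L.
Contradiction. Therefore L is not regular.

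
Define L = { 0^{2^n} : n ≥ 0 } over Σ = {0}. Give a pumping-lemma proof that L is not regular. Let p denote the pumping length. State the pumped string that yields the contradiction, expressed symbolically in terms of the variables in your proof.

0^{2^p+k}

Assume L is regular. Let p be the pumping length given by the pumping lemma.
Take w = 0^{2^p} ∈ L with |w| = 2^p ≥ p.
By the pumping lemma, w = xyz with |xy| ≤ p and |y| > 0.
Then y = 0^k for some k with 1 ≤ k ≤ p.
Pump with i = 2: xy^2z = 0^{2^p+k}. Since 1 ≤ k ≤ p < 2^p, we have 2^p < 2^p+k < 2^{p+1}, so 2^p+k is not a power of 2. So xy^2z ∉ L.
This is a contradiction; hence L is not regular.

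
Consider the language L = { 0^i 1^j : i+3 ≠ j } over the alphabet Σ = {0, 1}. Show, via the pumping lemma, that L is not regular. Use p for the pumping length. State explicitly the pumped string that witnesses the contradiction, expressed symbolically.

0^{p+p!} 1^{p+p!+3}

Assume L is regular; let p be its pumping constant.
Choose w = 0^p 1^{p+p!+3}. Since p ≠ (p+p!+3)-3 = p+p!, w ∈ L; and |w| ≥ p.
The pumping lemma gives a decomposition w = xyz where |xy| ≤ p and |y| > 0.
Since the first p symbols of w are all 0's and |xy| ≤ p, y lies entirely in the leading 0-block: y = 0^k for some k with 1 ≤ k ≤ p.
Since 1 ≤ k ≤ p, k divides p!; set t = 1 + p!/k. Then xy^t z has p + (p!/k)·k = p + p! copies of 0. Now the 0-count is p+p! and (1-count)-3 = (p+p!+3)-3 = p+p!, so i+3 ≠ j fails. So xy^t z = 0^{p+p!} 1^{p+p!+3} ∉ L.
Contradiction. Therefore L is not regular.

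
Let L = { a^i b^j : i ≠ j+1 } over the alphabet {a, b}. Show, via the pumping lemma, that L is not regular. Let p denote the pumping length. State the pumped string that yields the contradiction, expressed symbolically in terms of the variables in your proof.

a^{p+p!} b^{p+p!-1}

Suppose for contradiction that L is regular, and let p be the pumping length.
Choose w = a^p b^{p+p!-1}. Since p ≠ (p+p!-1)+1 = p+p!, w ∈ L; and |w| ≥ p.
By the pumping lemma, w = xyz with |xy| ≤ p and |y| > 0.
The first p characters of w are a's, so xy (and hence y) consists only of a's. Write y = a^k, 1 ≤ k ≤ p.
Since 1 ≤ k ≤ p, k divides p!; set t = 1 + p!/k. Then xy^t z has p + (p!/k)·k = p + p! copies of a. Now the a-count is p+p! and (b-count)+1 = (p+p!-1)+1 = p+p!, so i ≠ j+1 fails. So xy^t z = a^{p+p!} b^{p+p!-1} ∉ L.
This is a contradiction; hence L is not regular.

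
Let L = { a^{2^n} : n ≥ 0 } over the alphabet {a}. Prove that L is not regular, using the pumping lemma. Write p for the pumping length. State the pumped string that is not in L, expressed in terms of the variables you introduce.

a^{2^p+k}

Toward a contradiction, assume L is regular with pumping length p.
Take w = a^{2^p} ∈ L with |w| = 2^p ≥ p.
By the pumping lemma, w = xyz with |xy| ≤ p and y is nonempty.
Then y = a^k for some k with 1 ≤ k ≤ p.
Pump with i = 2: xy^2z = a^{2^p+k}. Since 1 ≤ k ≤ p < 2^p, we have 2^p < 2^p+k < 2^{p+1}, so 2^p+k is not a power of 2. So xy^2z ∉ L.
This is a contradiction; hence L is not regular.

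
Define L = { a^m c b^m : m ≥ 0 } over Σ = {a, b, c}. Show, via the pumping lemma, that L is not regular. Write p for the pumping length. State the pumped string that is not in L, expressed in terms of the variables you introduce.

Assume L is regular. Let p be the pumping length given by the pumping lemma.
Take w = a^p c b^p ∈ L with |w| = 2p+1 ≥ p.
Write w = xyz as guaranteed by the lemma, with |xy| ≤ p and |y| ≥ 1.
The first p characters of w are a's, so xy (and hence y) consists only of a's. Write y = a^k, 1 ≤ k ≤ p.
Pump with i = 2: xy^2z = a^{p+k} c b^p, which would require p+k = p. But k ≥ 1, so xy^2z ∉ L.
This contradicts the pumping lemma, so L is not regular.

a^{p+k} c b^p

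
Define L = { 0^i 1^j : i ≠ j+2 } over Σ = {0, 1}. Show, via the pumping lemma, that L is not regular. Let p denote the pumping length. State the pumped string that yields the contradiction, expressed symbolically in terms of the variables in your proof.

0^{p+p!} 1^{p+p!-2}

Toward a contradiction, assume L is regular with pumping length p.
Choose w = 0^p 1^{p+p!-2}. Since p ≠ (p+p!-2)+2 = p+p!, w ∈ L; and |w| ≥ p.
By the pumping lemma, w = xyz with |xy| ≤ p and y is nonempty.
Because |xy| ≤ p and w begins with p copies of 0, we have y = 0^k with 1 ≤ k ≤ p.
Since 1 ≤ k ≤ p, k divides p!; set t = 1 + p!/k. Then xy^t z has p + (p!/k)·k = p + p! copies of 0. Now the 0-count is p+p! and (1-count)+2 = (p+p!-2)+2 = p+p!, so i ≠ j+2 fails. So xy^t z = 0^{p+p!} 1^{p+p!-2} ∉ L.
This is a contradiction; hence L is not regular.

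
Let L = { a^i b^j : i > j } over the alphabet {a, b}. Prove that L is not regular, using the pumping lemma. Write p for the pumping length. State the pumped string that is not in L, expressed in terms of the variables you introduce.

a^{p+1-k} b^p

Suppose for contradiction that L is regular, and let p be the pumping length.
Choose w = a^{p+1} b^p ∈ L, with |w| = 2p+1 ≥ p.
By the pumping lemma, w = xyz with |xy| ≤ p and y is nonempty.
Since the first p symbols of w are all a's and |xy| ≤ p, y lies entirely in the leading a-block: y = a^k for some k with 1 ≤ k ≤ p.
Consider xy^0z = xz = a^{p+1-k} b^p. Since k ≥ 1, the a-count p+1-k is at most p, so i > j fails; thus xz ∉ L.
This is a contradiction; hence L is not regular.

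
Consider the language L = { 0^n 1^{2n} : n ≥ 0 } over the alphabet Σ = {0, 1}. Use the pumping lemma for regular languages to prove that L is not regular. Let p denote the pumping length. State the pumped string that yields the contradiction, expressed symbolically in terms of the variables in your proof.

Assume L is regular; let p be its pumping constant.
Choose w = 0^p 1^{2p}, which is in L with |w| = 3p ≥ p.
Write w = xyz as guaranteed by the lemma, with |xy| ≤ p and y is nonempty.
Since the first p symbols of w are all 0's and |xy| ≤ p, y lies entirely in the leading 0-block: y = 0^k for some k with 1 ≤ k ≤ p.
Pump with i = 2: xy^2z = 0^{p+k} 1^{2p}. For this to lie in L we would need 2p = 2(p+k), which forces k = 0. But k ≥ 1, so xy^2z ∉ L.
This is a contradiction; hence L is not regular.

0^{p+k} 1^{2p}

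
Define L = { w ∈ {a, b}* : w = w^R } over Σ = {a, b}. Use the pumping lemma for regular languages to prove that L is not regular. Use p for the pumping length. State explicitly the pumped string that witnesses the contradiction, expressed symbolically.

Assume L is regular; let p be its pumping constant.
Take w = a^p b a^p, a palindrome of length 2p+1 ≥ p.
The pumping lemma gives a decomposition w = xyz where |xy| ≤ p and |y| ≥ 1.
The first p characters of w are a's, so xy (and hence y) consists only of a's. Write y = a^k, 1 ≤ k ≤ p.
Pump with i = 2: xy^2z = a^{p+k} b a^p. Its reverse is a^p b a^{p+k}, which differs from xy^2z since k ≥ 1. So xy^2z is not a palindrome and xy^2z ∉ L.
This contradicts the pumping lemma, so L is not regular.

a^{p+k} b a^p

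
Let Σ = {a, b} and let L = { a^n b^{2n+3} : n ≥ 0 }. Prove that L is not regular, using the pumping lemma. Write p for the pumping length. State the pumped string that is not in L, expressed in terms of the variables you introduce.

a^{p+k} b^{2p+3}

Assume L is regular. Let p be the pumping length given by the pumping lemma.
Take w = a^p b^{2p+3}. Then w ∈ L and |w| = 3p+3 ≥ p.
Write w = xyz as guaranteed by the lemma, with |xy| ≤ p and |y| ≥ 1.
The first p characters of w are a's, so xy (and hence y) consists only of a's. Write y = a^k, 1 ≤ k ≤ p.
Pump with i = 2: xy^2z = a^{p+k} b^{2p+3}. For this to lie in L we would need 2p+3 = 2(p+k)+3, which forces k = 0. But k ≥ 1, so xy^2z ∉ L.
Contradiction. Therefore L is not regular.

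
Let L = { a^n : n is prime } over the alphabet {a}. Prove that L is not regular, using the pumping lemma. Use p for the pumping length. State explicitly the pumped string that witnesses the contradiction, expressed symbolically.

a^{q(1+k)}

Assume L is regular; let p be its pumping constant.
Let q be a prime with q ≥ p+2 (infinitely many primes exist), and take w = a^q ∈ L with |w| = q ≥ p.
The pumping lemma gives a decomposition w = xyz where |xy| ≤ p and |y| ≥ 1.
Then y = a^k for some k with 1 ≤ k ≤ p.
Since 1 ≤ k ≤ p, |xz| = q-k. Pump with i = q+1: |xy^{q+1}z| = (q-k)+(q+1)k = q+qk = q(1+k), which is composite (both factors ≥ 2). So xy^{q+1}z = a^{q(1+k)} ∉ L.
This is a contradiction; hence L is not regular.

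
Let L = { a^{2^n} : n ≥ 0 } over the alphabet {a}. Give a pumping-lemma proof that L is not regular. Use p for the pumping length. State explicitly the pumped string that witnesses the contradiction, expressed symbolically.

a^{2^p+k}

Toward a contradiction, assume L is regular with pumping length p.
Take w = a^{2^p} ∈ L with |w| = 2^p ≥ p.
The pumping lemma gives a decomposition w = xyz where |xy| ≤ p and y is nonempty.
Then y = a^k for some k with 1 ≤ k ≤ p.
Pump with i = 2: xy^2z = a^{2^p+k}. Since 1 ≤ k ≤ p < 2^p, we have 2^p < 2^p+k < 2^{p+1}, so 2^p+k is not a power of 2. So xy^2z ∉ L.
Contradiction. Therefore L is not regular.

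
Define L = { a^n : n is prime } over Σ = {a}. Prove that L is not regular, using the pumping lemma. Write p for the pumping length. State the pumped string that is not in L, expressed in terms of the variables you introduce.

a^{q(1+k)}

Toward a contradiction, assume L is regular with pumping length p.
Let q be a prime with q ≥ p+2 (infinitely many primes exist), and take w = a^q ∈ L with |w| = q ≥ p.
The pumping lemma gives a decomposition w = xyz where |xy| ≤ p and |y| > 0.
Then y = a^k for some k with 1 ≤ k ≤ p.
Since 1 ≤ k ≤ p, |xz| = q-k. Pump with i = q+1: |xy^{q+1}z| = (q-k)+(q+1)k = q+qk = q(1+k), which is composite (both factors ≥ 2). So xy^{q+1}z = a^{q(1+k)} ∉ L.
This is a contradiction; hence L is not regular.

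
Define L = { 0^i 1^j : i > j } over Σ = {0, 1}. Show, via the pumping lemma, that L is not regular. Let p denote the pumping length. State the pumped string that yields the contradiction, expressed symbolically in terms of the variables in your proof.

0^{p+1-k} 1^p

Suppose for contradiction that L is regular, and let p be the pumping length.
Choose w = 0^{p+1} 1^p ∈ L, with |w| = 2p+1 ≥ p.
Write w = xyz as guaranteed by the lemma, with |xy| ≤ p and y is nonempty.
The first p characters of w are 0's, so xy (and hence y) consists only of 0's. Write y = 0^k, 1 ≤ k ≤ p.
Consider xy^0z = xz = 0^{p+1-k} 1^p. Since k ≥ 1, the 0-count p+1-k is at most p, so i > j fails; thus xz ∉ L.
This contradicts the pumping lemma, so L is not regular.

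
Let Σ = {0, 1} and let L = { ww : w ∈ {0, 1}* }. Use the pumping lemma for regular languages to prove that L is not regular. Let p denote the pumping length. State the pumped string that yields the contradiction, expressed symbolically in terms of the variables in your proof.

Assume L is regular. Let p be the pumping length given by the pumping lemma.
Take w = 0^p 1^p 0^p 1^p = uu where u = 0^p1^p; then w ∈ L and |w| = 4p ≥ p.
By the pumping lemma, w = xyz with |xy| ≤ p and |y| ≥ 1.
Because |xy| ≤ p and w begins with p copies of 0, we have y = 0^k with 1 ≤ k ≤ p.
Pump with i = 2: xy^2z = 0^{p+k} 1^p 0^p 1^p, of length 4p+k. Suppose this equals vv. The string starts with 0 and ends with 1, so v does too; thus the boundary between the two copies of v is a 1→0 transition. There is exactly one such transition, at position 2p+k, so |v| = 2p+k and |vv| = 4p+2k ≠ 4p+k since k ≥ 1. So xy^2z ∉ L.
This is a contradiction; hence L is not regular.

0^{p+k} 1^p 0^p 1^p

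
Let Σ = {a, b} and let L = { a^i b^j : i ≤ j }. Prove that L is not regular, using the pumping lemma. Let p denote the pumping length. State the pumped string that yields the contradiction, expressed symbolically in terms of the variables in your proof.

a^{p+k} b^p

Assume L is regular; let p be its pumping constant.
Choose w = a^p b^p ∈ L, with |w| = 2p ≥ p.
The pumping lemma gives a decomposition w = xyz where |xy| ≤ p and |y| > 0.
The first p characters of w are a's, so xy (and hence y) consists only of a's. Write y = a^k, 1 ≤ k ≤ p.
Consider xy^2z = a^{p+k} b^p. Since k ≥ 1, the a-count p+k exceeds the b-count p, so i ≤ j fails; thus xy^2z ∉ L.
This is a contradiction; hence L is not regular.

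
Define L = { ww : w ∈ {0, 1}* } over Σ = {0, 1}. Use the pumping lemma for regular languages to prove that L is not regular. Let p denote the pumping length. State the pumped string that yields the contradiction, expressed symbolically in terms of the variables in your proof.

0^{p+k} 1^p 0^p 1^p

Assume L is regular. Let p be the pumping length given by the pumping lemma.
Take w = 0^p 1^p 0^p 1^p = uu where u = 0^p1^p; then w ∈ L and |w| = 4p ≥ p.
By the pumping lemma, w = xyz with |xy| ≤ p and |y| ≥ 1.
The first p characters of w are 0's, so xy (and hence y) consists only of 0's. Write y = 0^k, 1 ≤ k ≤ p.
Pump with i = 2: xy^2z = 0^{p+k} 1^p 0^p 1^p, of length 4p+k. Suppose this equals vv. The string starts with 0 and ends with 1, so v does too; thus the boundary between the two copies of v is a 1→0 transition. There is exactly one such transition, at position 2p+k, so |v| = 2p+k and |vv| = 4p+2k ≠ 4p+k since k ≥ 1. So xy^2z ∉ L.
Contradiction. Therefore L is not regular.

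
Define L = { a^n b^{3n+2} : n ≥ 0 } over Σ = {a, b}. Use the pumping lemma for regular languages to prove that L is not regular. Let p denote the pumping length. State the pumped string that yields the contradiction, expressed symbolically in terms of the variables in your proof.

a^{p+k} b^{3p+2}

Suppose for contradiction that L is regular, and let p be the pumping length.
Take w = a^p b^{3p+2}. Then w ∈ L and |w| = 4p+2 ≥ p.
By the pumping lemma, w = xyz with |xy| ≤ p and y is nonempty.
Since the first p symbols of w are all a's and |xy| ≤ p, y lies entirely in the leading a-block: y = a^k for some k with 1 ≤ k ≤ p.
Pump with i = 2: xy^2z = a^{p+k} b^{3p+2}. For this to lie in L we would need 3p+2 = 3(p+k)+2, which forces k = 0. But k ≥ 1, so xy^2z ∉ L.
Contradiction. Therefore L is not regular.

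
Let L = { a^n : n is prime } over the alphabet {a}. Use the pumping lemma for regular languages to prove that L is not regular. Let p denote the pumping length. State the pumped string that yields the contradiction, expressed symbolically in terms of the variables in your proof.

a^{q(1+k)}

Assume L is regular. Let p be the pumping length given by the pumping lemma.
Let q be a prime with q ≥ p+2 (infinitely many primes exist), and take w = a^q ∈ L with |w| = q ≥ p.
Write w = xyz as guaranteed by the lemma, with |xy| ≤ p and |y| > 0.
Then y = a^k for some k with 1 ≤ k ≤ p.
Since 1 ≤ k ≤ p, |xz| = q-k. Pump with i = q+1: |xy^{q+1}z| = (q-k)+(q+1)k = q+qk = q(1+k), which is composite (both factors ≥ 2). So xy^{q+1}z = a^{q(1+k)} ∉ L.
This contradicts the pumping lemma, so L is not regular.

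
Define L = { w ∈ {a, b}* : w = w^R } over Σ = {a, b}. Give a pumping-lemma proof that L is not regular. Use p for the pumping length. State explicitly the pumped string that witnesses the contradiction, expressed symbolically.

a^{p+k} b a^p

Assume L is regular. Let p be the pumping length given by the pumping lemma.
Take w = a^p b a^p, a palindrome of length 2p+1 ≥ p.
By the pumping lemma, w = xyz with |xy| ≤ p and |y| ≥ 1.
The first p characters of w are a's, so xy (and hence y) consists only of a's. Write y = a^k, 1 ≤ k ≤ p.
Pump with i = 2: xy^2z = a^{p+k} b a^p. Its reverse is a^p b a^{p+k}, which differs from xy^2z since k ≥ 1. So xy^2z is not a palindrome and xy^2z ∉ L.
This is a contradiction; hence L is not regular.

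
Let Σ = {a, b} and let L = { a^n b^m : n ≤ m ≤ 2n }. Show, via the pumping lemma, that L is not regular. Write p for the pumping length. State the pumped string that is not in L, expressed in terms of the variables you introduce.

a^{p+k} b^p

Suppose for contradiction that L is regular, and let p be the pumping length.
Take w = a^p b^p ∈ L (since p ≤ p ≤ 2p), with |w| = 2p ≥ p.
The pumping lemma gives a decomposition w = xyz where |xy| ≤ p and |y| > 0.
Since the first p symbols of w are all a's and |xy| ≤ p, y lies entirely in the leading a-block: y = a^k for some k with 1 ≤ k ≤ p.
Pump with i = 2: xy^2z = a^{p+k} b^p. Now n = p+k > p = m, so the condition n ≤ m fails. Thus xy^2z ∉ L.
This is a contradiction; hence L is not regular.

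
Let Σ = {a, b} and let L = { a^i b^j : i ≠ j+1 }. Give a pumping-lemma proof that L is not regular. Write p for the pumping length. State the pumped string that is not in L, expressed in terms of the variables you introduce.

Toward a contradiction, assume L is regular with pumping length p.
Choose w = a^p b^{p+p!-1}. Since p ≠ (p+p!-1)+1 = p+p!, w ∈ L; and |w| ≥ p.
Write w = xyz as guaranteed by the lemma, with |xy| ≤ p and y is nonempty.
Because |xy| ≤ p and w begins with p copies of a, we have y = a^k with 1 ≤ k ≤ p.
Since 1 ≤ k ≤ p, k divides p!; set t = 1 + p!/k. Then xy^t z has p + (p!/k)·k = p + p! copies of a. Now the a-count is p+p! and (b-count)+1 = (p+p!-1)+1 = p+p!, so i ≠ j+1 fails. So xy^t z = a^{p+p!} b^{p+p!-1} ∉ L.
Contradiction. Therefore L is not regular.

a^{p+p!} b^{p+p!-1}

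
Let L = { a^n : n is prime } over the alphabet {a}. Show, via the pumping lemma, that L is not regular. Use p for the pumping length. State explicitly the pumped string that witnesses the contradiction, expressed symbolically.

a^{q(1+k)}

Assume L is regular. Let p be the pumping length given by the pumping lemma.
Let q be a prime with q ≥ p+2 (infinitely many primes exist), and take w = a^q ∈ L with |w| = q ≥ p.
Write w = xyz as guaranteed by the lemma, with |xy| ≤ p and |y| ≥ 1.
Then y = a^k for some k with 1 ≤ k ≤ p.
Since 1 ≤ k ≤ p, |xz| = q-k. Pump with i = q+1: |xy^{q+1}z| = (q-k)+(q+1)k = q+qk = q(1+k), which is composite (both factors ≥ 2). So xy^{q+1}z = a^{q(1+k)} ∉ L.
This is a contradiction; hence L is not regular.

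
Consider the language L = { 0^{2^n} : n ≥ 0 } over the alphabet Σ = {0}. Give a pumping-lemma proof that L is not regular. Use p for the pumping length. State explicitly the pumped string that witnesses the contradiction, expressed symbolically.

Suppose for contradiction that L is regular, and let p be the pumping length.
Take w = 0^{2^p} ∈ L with |w| = 2^p ≥ p.
The pumping lemma gives a decomposition w = xyz where |xy| ≤ p and |y| ≥ 1.
Then y = 0^k for some k with 1 ≤ k ≤ p.
Pump with i = 2: xy^2z = 0^{2^p+k}. Since 1 ≤ k ≤ p < 2^p, we have 2^p < 2^p+k < 2^{p+1}, so 2^p+k is not a power of 2. So xy^2z ∉ L.
Contradiction. Therefore L is not regular.

0^{2^p+k}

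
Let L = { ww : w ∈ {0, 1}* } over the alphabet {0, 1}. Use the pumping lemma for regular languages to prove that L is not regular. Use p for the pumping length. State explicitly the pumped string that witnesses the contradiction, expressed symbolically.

Toward a contradiction, assume L is regular with pumping length p.
Take w = 0^p 1^p 0^p 1^p = uu where u = 0^p1^p; then w ∈ L and |w| = 4p ≥ p.
The pumping lemma gives a decomposition w = xyz where |xy| ≤ p and |y| ≥ 1.
The first p characters of w are 0's, so xy (and hence y) consists only of 0's. Write y = 0^k, 1 ≤ k ≤ p.
Pump with i = 2: xy^2z = 0^{p+k} 1^p 0^p 1^p, of length 4p+k. Suppose this equals vv. The string starts with 0 and ends with 1, so v does too; thus the boundary between the two copies of v is a 1→0 transition. There is exactly one such transition, at position 2p+k, so |v| = 2p+k and |vv| = 4p+2k ≠ 4p+k since k ≥ 1. So xy^2z ∉ L.
This is a contradiction; hence L is not regular.

0^{p+k} 1^p 0^p 1^p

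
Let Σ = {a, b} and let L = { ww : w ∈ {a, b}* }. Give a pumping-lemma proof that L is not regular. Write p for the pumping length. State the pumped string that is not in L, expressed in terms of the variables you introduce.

a^{p+k} b^p a^p b^p

Suppose for contradiction that L is regular, and let p be the pumping length.
Take w = a^p b^p a^p b^p = uu where u = a^pb^p; then w ∈ L and |w| = 4p ≥ p.
By the pumping lemma, w = xyz with |xy| ≤ p and y is nonempty.
The first p characters of w are a's, so xy (and hence y) consists only of a's. Write y = a^k, 1 ≤ k ≤ p.
Pump with i = 2: xy^2z = a^{p+k} b^p a^p b^p, of length 4p+k. Suppose this equals vv. The string starts with a and ends with b, so v does too; thus the boundary between the two copies of v is a b→a transition. There is exactly one such transition, at position 2p+k, so |v| = 2p+k and |vv| = 4p+2k ≠ 4p+k since k ≥ 1. So xy^2z ∉ L.
Contradiction. Therefore L is not regular.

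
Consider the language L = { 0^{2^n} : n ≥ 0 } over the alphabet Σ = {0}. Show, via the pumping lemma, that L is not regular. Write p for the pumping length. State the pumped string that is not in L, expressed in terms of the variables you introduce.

Toward a contradiction, assume L is regular with pumping length p.
Take w = 0^{2^p} ∈ L with |w| = 2^p ≥ p.
Write w = xyz as guaranteed by the lemma, with |xy| ≤ p and |y| ≥ 1.
Then y = 0^k for some k with 1 ≤ k ≤ p.
Pump with i = 2: xy^2z = 0^{2^p+k}. Since 1 ≤ k ≤ p < 2^p, we have 2^p < 2^p+k < 2^{p+1}, so 2^p+k is not a power of 2. So xy^2z ∉ L.
This contradicts the pumping lemma, so L is not regular.

0^{2^p+k}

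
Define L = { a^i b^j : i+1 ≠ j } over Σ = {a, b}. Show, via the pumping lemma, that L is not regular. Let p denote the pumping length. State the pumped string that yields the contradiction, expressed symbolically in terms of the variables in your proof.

Toward a contradiction, assume L is regular with pumping length p.
Choose w = a^p b^{p+p!+1}. Since p ≠ (p+p!+1)-1 = p+p!, w ∈ L; and |w| ≥ p.
By the pumping lemma, w = xyz with |xy| ≤ p and |y| > 0.
The first p characters of w are a's, so xy (and hence y) consists only of a's. Write y = a^k, 1 ≤ k ≤ p.
Since 1 ≤ k ≤ p, k divides p!; set t = 1 + p!/k. Then xy^t z has p + (p!/k)·k = p + p! copies of a. Now the a-count is p+p! and (b-count)-1 = (p+p!+1)-1 = p+p!, so i+1 ≠ j fails. So xy^t z = a^{p+p!} b^{p+p!+1} ∉ L.
Contradiction. Therefore L is not regular.

a^{p+p!} b^{p+p!+1}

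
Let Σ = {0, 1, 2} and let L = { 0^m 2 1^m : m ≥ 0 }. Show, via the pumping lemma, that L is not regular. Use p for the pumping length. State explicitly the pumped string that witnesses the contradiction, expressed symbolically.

0^{p+k} 2 1^p

Assume L is regular; let p be its pumping constant.
Take w = 0^p 2 1^p ∈ L with |w| = 2p+1 ≥ p.
By the pumping lemma, w = xyz with |xy| ≤ p and y is nonempty.
Because |xy| ≤ p and w begins with p copies of 0, we have y = 0^k with 1 ≤ k ≤ p.
Pump with i = 2: xy^2z = 0^{p+k} 2 1^p, which would require p+k = p. But k ≥ 1, so xy^2z ∉ L.
This contradicts the pumping lemma, so L is not regular.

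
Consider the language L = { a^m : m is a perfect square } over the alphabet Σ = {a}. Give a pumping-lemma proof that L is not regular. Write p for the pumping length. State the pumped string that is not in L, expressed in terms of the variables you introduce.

a^{p²+k}

Suppose for contradiction that L is regular, and let p be the pumping length.
Take w = a^{p²} ∈ L with |w| = p² ≥ p.
Write w = xyz as guaranteed by the lemma, with |xy| ≤ p and |y| ≥ 1.
Then y = a^k for some k with 1 ≤ k ≤ p.
Pump with i = 2: xy^2z = a^{p²+k}. Since 1 ≤ k ≤ p, p² < p²+k ≤ p²+p < (p+1)², so p²+k lies strictly between consecutive squares and is not a perfect square. So xy^2z ∉ L.
Contradiction. Therefore L is not regular.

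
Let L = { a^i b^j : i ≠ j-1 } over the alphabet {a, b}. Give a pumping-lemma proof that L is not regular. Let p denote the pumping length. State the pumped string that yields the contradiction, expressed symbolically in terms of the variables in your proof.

Suppose for contradiction that L is regular, and let p be the pumping length.
Choose w = a^p b^{p+p!+1}. Since p ≠ (p+p!+1)-1 = p+p!, w ∈ L; and |w| ≥ p.
Write w = xyz as guaranteed by the lemma, with |xy| ≤ p and |y| ≥ 1.
Since the first p symbols of w are all a's and |xy| ≤ p, y lies entirely in the leading a-block: y = a^k for some k with 1 ≤ k ≤ p.
Since 1 ≤ k ≤ p, k divides p!; set t = 1 + p!/k. Then xy^t z has p + (p!/k)·k = p + p! copies of a. Now the a-count is p+p! and (b-count)-1 = (p+p!+1)-1 = p+p!, so i ≠ j-1 fails. So xy^t z = a^{p+p!} b^{p+p!+1} ∉ L.
This contradicts the pumping lemma, so L is not regular.

a^{p+p!} b^{p+p!+1}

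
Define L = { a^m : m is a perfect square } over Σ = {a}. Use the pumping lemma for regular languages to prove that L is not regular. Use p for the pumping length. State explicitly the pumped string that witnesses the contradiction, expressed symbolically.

a^{p²+k}

Assume L is regular; let p be its pumping constant.
Take w = a^{p²} ∈ L with |w| = p² ≥ p.
The pumping lemma gives a decomposition w = xyz where |xy| ≤ p and |y| > 0.
Then y = a^k for some k with 1 ≤ k ≤ p.
Pump with i = 2: xy^2z = a^{p²+k}. Since 1 ≤ k ≤ p, p² < p²+k ≤ p²+p < (p+1)², so p²+k lies strictly between consecutive squares and is not a perfect square. So xy^2z ∉ L.
This is a contradiction; hence L is not regular.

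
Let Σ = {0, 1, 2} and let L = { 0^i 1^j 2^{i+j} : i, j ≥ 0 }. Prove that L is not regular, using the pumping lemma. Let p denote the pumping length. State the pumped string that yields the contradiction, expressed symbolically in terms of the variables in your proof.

0^{p+k} 1^p 2^{2p}

Suppose for contradiction that L is regular, and let p be the pumping length.
Take w = 0^p 1^p 2^{2p} ∈ L (with i=j=p, i+j=2p), |w| = 4p ≥ p.
Write w = xyz as guaranteed by the lemma, with |xy| ≤ p and y is nonempty.
Since the first p symbols of w are all 0's and |xy| ≤ p, y lies entirely in the leading 0-block: y = 0^k for some k with 1 ≤ k ≤ p.
Consider xy^2z = 0^{p+k} 1^p 2^{2p}. Now the 0- and 1-counts sum to 2p+k, but the 2-count is 2p ≠ 2p+k. So xy^2z ∉ L.
This is a contradiction; hence L is not regular.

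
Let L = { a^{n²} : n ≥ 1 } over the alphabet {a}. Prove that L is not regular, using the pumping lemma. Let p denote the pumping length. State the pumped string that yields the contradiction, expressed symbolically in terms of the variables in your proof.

Assume L is regular; let p be its pumping constant.
Take w = a^{p²} ∈ L with |w| = p² ≥ p.
By the pumping lemma, w = xyz with |xy| ≤ p and |y| > 0.
Then y = a^k for some k with 1 ≤ k ≤ p.
Pump with i = 2: xy^2z = a^{p²+k}. Since 1 ≤ k ≤ p, p² < p²+k ≤ p²+p < (p+1)², so p²+k lies strictly between consecutive squares and is not a perfect square. So xy^2z ∉ L.
This contradicts the pumping lemma, so L is not regular.

a^{p²+k}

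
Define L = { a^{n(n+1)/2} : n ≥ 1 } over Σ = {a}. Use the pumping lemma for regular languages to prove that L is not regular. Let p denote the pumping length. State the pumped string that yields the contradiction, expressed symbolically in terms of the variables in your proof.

Toward a contradiction, assume L is regular with pumping length p.
Take w = a^{p(p+1)/2} ∈ L with |w| = p(p+1)/2 ≥ p.
Write w = xyz as guaranteed by the lemma, with |xy| ≤ p and y is nonempty.
Then y = a^k for some k with 1 ≤ k ≤ p.
Pump with i = 2: xy^2z = a^{p(p+1)/2+k}. Since 1 ≤ k ≤ p, p(p+1)/2 < p(p+1)/2+k ≤ p(p+1)/2+p < (p+1)(p+2)/2, so p(p+1)/2+k is strictly between consecutive triangular numbers. So xy^2z ∉ L.
This contradicts the pumping lemma, so L is not regular.

a^{p(p+1)/2+k}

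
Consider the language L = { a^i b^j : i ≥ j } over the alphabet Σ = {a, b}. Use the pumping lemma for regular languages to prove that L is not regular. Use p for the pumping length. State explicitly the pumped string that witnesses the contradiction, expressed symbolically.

a^{p-k} b^p

Assume L is regular; let p be its pumping constant.
Choose w = a^p b^p ∈ L, with |w| = 2p ≥ p.
Write w = xyz as guaranteed by the lemma, with |xy| ≤ p and |y| ≥ 1.
Since the first p symbols of w are all a's and |xy| ≤ p, y lies entirely in the leading a-block: y = a^k for some k with 1 ≤ k ≤ p.
Consider xy^0z = xz = a^{p-k} b^p. Since k ≥ 1, the a-count p-k is less than p, so i ≥ j fails; thus xz ∉ L.
This contradicts the pumping lemma, so L is not regular.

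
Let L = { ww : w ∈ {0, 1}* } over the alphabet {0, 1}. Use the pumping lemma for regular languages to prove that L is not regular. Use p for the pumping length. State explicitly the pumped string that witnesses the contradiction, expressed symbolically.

Assume L is regular; let p be its pumping constant.
Take w = 0^p 1^p 0^p 1^p = uu where u = 0^p1^p; then w ∈ L and |w| = 4p ≥ p.
Write w = xyz as guaranteed by the lemma, with |xy| ≤ p and |y| > 0.
The first p characters of w are 0's, so xy (and hence y) consists only of 0's. Write y = 0^k, 1 ≤ k ≤ p.
Pump with i = 2: xy^2z = 0^{p+k} 1^p 0^p 1^p, of length 4p+k. Suppose this equals vv. The string starts with 0 and ends with 1, so v does too; thus the boundary between the two copies of v is a 1→0 transition. There is exactly one such transition, at position 2p+k, so |v| = 2p+k and |vv| = 4p+2k ≠ 4p+k since k ≥ 1. So xy^2z ∉ L.
This contradicts the pumping lemma, so L is not regular.

0^{p+k} 1^p 0^p 1^p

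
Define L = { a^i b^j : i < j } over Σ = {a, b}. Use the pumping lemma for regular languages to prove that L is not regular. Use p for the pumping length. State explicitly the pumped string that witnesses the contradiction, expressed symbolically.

Assume L is regular; let p be its pumping constant.
Choose w = a^p b^{p+1} ∈ L, with |w| = 2p+1 ≥ p.
The pumping lemma gives a decomposition w = xyz where |xy| ≤ p and |y| ≥ 1.
Since the first p symbols of w are all a's and |xy| ≤ p, y lies entirely in the leading a-block: y = a^k for some k with 1 ≤ k ≤ p.
Consider xy^2z = a^{p+k} b^{p+1}. Since k ≥ 1, the a-count p+k is at least p+1, so i < j fails; thus xy^2z ∉ L.
This is a contradiction; hence L is not regular.

a^{p+k} b^{p+1}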